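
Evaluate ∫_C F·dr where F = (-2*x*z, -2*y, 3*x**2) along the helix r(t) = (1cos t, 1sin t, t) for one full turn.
2*pi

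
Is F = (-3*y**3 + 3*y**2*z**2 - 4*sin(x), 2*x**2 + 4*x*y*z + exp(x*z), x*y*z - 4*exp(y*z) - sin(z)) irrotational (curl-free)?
No, ∇×F = (-4*x*y + x*z - x*exp(x*z) - 4*z*exp(y*z), y*z*(6*y - 1), 4*x + 9*y**2 - 6*y*z**2 + 4*y*z + z*exp(x*z))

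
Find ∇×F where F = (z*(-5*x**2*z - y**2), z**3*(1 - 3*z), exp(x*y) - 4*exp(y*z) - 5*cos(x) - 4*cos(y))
(x*exp(x*y) + 12*z**3 - 3*z**2 - 4*z*exp(y*z) + 4*sin(y), -10*x**2*z - y**2 - y*exp(x*y) - 5*sin(x), 2*y*z)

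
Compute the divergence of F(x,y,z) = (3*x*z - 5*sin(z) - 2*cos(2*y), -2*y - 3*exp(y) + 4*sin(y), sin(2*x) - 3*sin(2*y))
3*z - 3*exp(y) + 4*cos(y) - 2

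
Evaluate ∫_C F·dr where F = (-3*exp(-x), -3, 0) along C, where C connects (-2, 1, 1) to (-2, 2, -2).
-3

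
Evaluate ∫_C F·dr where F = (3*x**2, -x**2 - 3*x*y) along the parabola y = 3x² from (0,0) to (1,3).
-113/10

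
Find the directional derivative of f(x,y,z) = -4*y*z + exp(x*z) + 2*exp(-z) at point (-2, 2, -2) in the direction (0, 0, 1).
-2*exp(4) - 2*exp(2) - 8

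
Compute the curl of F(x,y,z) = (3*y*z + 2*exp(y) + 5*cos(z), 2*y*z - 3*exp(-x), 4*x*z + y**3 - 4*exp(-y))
(3*y**2 - 2*y + 4*exp(-y), 3*y - 4*z - 5*sin(z), -3*z - 2*exp(y) + 3*exp(-x))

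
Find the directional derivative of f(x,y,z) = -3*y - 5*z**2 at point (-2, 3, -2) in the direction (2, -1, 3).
9*sqrt(14)/2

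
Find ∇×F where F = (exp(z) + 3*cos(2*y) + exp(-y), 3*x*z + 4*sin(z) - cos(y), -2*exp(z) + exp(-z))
(-3*x - 4*cos(z), exp(z), 3*z + 6*sin(2*y) + exp(-y))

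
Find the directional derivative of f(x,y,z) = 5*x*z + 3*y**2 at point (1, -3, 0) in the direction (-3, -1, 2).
2*sqrt(14)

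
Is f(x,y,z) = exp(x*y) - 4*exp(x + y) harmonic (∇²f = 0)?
No, ∇²f = x**2*exp(x*y) + y**2*exp(x*y) - 8*exp(x + y)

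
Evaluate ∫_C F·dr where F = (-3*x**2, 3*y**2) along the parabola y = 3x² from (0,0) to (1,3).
26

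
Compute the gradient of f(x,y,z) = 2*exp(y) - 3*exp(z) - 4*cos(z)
(0, 2*exp(y), -3*exp(z) + 4*sin(z))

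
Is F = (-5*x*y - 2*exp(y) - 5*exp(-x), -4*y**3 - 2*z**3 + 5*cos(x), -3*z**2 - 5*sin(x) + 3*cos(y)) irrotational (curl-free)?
No, ∇×F = (6*z**2 - 3*sin(y), 5*cos(x), 5*x + 2*exp(y) - 5*sin(x))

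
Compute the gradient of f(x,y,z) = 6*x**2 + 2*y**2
(12*x, 4*y, 0)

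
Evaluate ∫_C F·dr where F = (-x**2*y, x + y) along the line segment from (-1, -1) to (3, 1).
-10/3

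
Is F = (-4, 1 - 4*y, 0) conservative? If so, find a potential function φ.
Yes, F is conservative. φ = -4*x - 2*y**2 + y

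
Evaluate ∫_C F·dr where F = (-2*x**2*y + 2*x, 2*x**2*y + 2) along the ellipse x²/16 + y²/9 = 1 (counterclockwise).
96*pi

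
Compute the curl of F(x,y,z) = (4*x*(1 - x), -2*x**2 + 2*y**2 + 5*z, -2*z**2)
(-5, 0, -4*x)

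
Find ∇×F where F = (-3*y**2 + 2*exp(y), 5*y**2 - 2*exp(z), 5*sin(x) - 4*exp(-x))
(2*exp(z), -5*cos(x) - 4*exp(-x), 6*y - 2*exp(y))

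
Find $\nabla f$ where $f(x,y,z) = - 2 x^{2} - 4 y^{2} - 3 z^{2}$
(-4*x, -8*y, -6*z)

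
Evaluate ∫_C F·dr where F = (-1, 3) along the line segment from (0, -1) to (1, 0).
2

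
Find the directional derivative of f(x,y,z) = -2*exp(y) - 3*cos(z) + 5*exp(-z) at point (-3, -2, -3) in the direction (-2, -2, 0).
sqrt(2)*exp(-2)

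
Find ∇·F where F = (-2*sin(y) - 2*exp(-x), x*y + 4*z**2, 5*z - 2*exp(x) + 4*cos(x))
x + 5 + 2*exp(-x)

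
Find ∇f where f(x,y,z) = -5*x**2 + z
(-10*x, 0, 1)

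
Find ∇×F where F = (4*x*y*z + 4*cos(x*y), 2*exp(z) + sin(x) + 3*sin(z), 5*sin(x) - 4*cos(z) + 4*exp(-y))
(-2*exp(z) - 3*cos(z) - 4*exp(-y), 4*x*y - 5*cos(x), -4*x*z + 4*x*sin(x*y) + cos(x))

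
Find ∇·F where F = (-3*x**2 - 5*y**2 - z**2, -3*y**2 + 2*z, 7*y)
-6*x - 6*y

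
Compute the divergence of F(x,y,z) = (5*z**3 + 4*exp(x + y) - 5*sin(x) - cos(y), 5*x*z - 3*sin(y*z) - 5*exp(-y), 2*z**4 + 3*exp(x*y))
8*z**3 - 3*z*cos(y*z) + 4*exp(x + y) - 5*cos(x) + 5*exp(-y)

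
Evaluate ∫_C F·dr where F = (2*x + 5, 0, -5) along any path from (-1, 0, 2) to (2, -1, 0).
28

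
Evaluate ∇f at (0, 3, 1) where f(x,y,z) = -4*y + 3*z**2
(0, -4, 6)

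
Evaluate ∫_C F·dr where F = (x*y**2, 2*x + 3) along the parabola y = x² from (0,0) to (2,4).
100/3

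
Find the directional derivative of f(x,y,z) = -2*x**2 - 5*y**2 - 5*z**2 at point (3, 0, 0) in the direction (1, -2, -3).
-6*sqrt(14)/7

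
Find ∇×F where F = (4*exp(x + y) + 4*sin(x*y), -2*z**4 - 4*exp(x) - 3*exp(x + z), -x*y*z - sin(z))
(-x*z + 8*z**3 + 3*exp(x + z), y*z, -4*x*cos(x*y) - 4*exp(x) - 4*exp(x + y) - 3*exp(x + z))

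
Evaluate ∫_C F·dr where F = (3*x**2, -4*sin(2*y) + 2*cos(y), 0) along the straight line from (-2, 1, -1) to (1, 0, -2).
-2*sin(1) - 2*cos(2) + 11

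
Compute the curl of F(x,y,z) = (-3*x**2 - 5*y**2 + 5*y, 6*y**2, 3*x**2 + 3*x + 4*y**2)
(8*y, -6*x - 3, 10*y - 5)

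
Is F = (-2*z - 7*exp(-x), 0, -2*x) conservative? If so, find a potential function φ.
Yes, F is conservative. φ = -2*x*z + 7*exp(-x)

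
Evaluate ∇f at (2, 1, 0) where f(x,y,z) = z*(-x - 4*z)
(0, 0, -2)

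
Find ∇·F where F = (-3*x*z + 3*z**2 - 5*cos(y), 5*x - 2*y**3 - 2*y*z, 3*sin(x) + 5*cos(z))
-6*y**2 - 5*z - 5*sin(z)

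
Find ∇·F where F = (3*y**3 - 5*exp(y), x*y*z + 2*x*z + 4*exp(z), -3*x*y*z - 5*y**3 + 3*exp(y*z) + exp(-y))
-3*x*y + x*z + 3*y*exp(y*z)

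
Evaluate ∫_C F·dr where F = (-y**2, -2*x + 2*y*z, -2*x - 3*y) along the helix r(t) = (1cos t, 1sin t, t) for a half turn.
-3*pi/2 - 14/3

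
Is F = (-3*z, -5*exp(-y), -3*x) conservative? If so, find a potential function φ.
Yes, F is conservative. φ = -3*x*z + 5*exp(-y)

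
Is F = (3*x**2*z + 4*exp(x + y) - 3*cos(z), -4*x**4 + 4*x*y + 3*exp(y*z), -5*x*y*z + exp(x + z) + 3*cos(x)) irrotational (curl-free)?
No, ∇×F = (-5*x*z - 3*y*exp(y*z), 3*x**2 + 5*y*z - exp(x + z) + 3*sin(x) + 3*sin(z), -16*x**3 + 4*y - 4*exp(x + y))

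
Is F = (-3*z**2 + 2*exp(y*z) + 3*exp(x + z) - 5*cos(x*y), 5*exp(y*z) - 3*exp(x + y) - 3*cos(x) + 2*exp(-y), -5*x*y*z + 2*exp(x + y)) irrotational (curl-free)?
No, ∇×F = (-5*x*z - 5*y*exp(y*z) + 2*exp(x + y), 5*y*z + 2*y*exp(y*z) - 6*z - 2*exp(x + y) + 3*exp(x + z), -5*x*sin(x*y) - 2*z*exp(y*z) - 3*exp(x + y) + 3*sin(x))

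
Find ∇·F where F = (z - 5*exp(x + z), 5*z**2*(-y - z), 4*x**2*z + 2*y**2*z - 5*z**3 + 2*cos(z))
4*x**2 + 2*y**2 - 20*z**2 - 5*exp(x + z) - 2*sin(z)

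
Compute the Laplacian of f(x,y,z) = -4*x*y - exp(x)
-exp(x)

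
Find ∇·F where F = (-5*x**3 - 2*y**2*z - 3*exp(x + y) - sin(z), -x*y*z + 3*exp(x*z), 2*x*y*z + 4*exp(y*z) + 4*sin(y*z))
-15*x**2 + 2*x*y - x*z + 4*y*exp(y*z) + 4*y*cos(y*z) - 3*exp(x + y)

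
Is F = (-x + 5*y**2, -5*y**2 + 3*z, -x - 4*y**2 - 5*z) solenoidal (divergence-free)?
No, ∇·F = -10*y - 6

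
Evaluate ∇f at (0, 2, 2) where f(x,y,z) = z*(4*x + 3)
(8, 0, 3)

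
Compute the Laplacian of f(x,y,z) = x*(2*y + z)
0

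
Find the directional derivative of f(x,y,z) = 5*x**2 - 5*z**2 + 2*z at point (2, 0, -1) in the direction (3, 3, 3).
32*sqrt(3)/3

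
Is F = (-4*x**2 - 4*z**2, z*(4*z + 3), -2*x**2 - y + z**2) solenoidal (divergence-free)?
No, ∇·F = -8*x + 2*z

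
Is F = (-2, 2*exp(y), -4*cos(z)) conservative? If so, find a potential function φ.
Yes, F is conservative. φ = -2*x + 2*exp(y) - 4*sin(z)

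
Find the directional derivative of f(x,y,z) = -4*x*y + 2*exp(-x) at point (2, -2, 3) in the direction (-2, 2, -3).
4*sqrt(17)*(1 - 8*exp(2))*exp(-2)/17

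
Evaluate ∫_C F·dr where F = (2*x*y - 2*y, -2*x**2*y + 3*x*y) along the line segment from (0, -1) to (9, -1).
-63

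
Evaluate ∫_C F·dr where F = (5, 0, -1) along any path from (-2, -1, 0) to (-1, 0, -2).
7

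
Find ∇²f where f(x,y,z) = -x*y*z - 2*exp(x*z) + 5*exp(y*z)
-2*x**2*exp(x*z) + 5*y**2*exp(y*z) - 2*z**2*exp(x*z) + 5*z**2*exp(y*z)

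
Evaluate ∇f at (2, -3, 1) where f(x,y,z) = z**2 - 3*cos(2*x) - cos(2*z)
(6*sin(4), 0, 2*sin(2) + 2)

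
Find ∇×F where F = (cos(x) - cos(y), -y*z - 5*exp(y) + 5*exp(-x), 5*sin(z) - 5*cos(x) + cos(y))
(y - sin(y), -5*sin(x), -sin(y) - 5*exp(-x))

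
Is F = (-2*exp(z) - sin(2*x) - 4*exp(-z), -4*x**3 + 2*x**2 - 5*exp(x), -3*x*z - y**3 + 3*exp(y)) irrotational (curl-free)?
No, ∇×F = (-3*y**2 + 3*exp(y), 3*z - 2*exp(z) + 4*exp(-z), -12*x**2 + 4*x - 5*exp(x))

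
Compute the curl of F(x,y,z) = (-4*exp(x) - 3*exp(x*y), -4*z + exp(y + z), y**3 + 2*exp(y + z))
(3*y**2 + exp(y + z) + 4, 0, 3*x*exp(x*y))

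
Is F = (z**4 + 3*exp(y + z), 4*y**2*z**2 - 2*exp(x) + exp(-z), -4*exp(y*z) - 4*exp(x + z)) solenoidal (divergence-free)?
No, ∇·F = 8*y*z**2 - 4*y*exp(y*z) - 4*exp(x + z)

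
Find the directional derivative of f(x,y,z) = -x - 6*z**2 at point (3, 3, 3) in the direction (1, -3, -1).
35*sqrt(11)/11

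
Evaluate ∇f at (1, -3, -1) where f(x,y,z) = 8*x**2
(16, 0, 0)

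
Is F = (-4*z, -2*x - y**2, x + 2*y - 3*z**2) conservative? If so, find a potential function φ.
No, ∇×F = (2, -5, -2) ≠ 0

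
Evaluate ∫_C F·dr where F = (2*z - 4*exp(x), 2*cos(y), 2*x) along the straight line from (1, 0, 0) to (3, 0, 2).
-4*exp(3) + 4*E + 12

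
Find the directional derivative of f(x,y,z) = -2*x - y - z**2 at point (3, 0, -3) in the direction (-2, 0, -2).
-2*sqrt(2)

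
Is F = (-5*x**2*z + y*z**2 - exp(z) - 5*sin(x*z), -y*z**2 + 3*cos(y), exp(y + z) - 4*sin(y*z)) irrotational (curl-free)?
No, ∇×F = (2*y*z - 4*z*cos(y*z) + exp(y + z), -5*x**2 - 5*x*cos(x*z) + 2*y*z - exp(z), -z**2)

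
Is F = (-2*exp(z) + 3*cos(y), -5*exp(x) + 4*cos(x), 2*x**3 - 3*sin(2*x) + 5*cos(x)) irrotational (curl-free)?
No, ∇×F = (0, -6*x**2 - 2*exp(z) + 5*sin(x) + 6*cos(2*x), -5*exp(x) - 4*sin(x) + 3*sin(y))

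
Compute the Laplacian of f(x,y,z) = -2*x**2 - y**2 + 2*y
-6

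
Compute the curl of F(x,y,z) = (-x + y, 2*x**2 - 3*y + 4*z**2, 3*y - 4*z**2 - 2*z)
(3 - 8*z, 0, 4*x - 1)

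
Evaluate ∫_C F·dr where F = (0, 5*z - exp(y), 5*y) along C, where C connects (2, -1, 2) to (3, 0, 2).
exp(-1) + 9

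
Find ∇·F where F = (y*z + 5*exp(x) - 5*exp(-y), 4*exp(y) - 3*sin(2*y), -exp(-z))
5*exp(x) + 4*exp(y) - 6*cos(2*y) + exp(-z)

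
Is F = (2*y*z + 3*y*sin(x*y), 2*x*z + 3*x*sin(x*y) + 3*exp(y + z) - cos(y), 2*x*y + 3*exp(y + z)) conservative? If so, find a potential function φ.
Yes, F is conservative. φ = 2*x*y*z + 3*exp(y + z) - sin(y) - 3*cos(x*y)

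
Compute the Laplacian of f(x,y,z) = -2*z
0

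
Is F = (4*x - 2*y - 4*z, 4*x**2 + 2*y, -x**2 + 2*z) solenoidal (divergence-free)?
No, ∇·F = 8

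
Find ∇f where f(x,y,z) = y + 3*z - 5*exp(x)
(-5*exp(x), 1, 3)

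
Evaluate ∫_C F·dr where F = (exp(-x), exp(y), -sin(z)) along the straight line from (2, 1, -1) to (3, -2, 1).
(-exp(4) - 1 + 2*E)*exp(-3)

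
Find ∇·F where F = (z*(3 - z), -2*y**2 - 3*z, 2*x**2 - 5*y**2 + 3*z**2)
-4*y + 6*z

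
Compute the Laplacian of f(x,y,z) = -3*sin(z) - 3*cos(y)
3*sin(z) + 3*cos(y)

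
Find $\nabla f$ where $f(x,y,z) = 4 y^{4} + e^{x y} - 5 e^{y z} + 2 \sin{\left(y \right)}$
(y*exp(x*y), x*exp(x*y) + 16*y**3 - 5*z*exp(y*z) + 2*cos(y), -5*y*exp(y*z))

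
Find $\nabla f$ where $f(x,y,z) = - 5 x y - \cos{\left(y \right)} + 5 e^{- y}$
(-5*y, -5*x + sin(y) - 5*exp(-y), 0)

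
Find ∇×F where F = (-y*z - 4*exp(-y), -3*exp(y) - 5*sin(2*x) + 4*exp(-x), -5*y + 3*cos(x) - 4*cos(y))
(4*sin(y) - 5, -y + 3*sin(x), z - 10*cos(2*x) - 4*exp(-y) - 4*exp(-x))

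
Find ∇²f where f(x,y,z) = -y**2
-2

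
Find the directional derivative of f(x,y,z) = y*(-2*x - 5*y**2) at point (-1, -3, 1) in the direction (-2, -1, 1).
121*sqrt(6)/6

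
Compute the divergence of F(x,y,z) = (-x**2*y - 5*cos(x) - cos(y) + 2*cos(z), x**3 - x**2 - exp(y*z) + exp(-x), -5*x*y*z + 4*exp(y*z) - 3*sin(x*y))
-7*x*y + 4*y*exp(y*z) - z*exp(y*z) + 5*sin(x)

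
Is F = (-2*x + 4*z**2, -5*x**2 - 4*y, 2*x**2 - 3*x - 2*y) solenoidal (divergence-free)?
No, ∇·F = -6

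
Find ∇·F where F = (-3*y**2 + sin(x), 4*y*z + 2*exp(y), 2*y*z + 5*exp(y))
2*y + 4*z + 2*exp(y) + cos(x)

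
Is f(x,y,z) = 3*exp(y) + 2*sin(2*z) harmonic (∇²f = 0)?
No, ∇²f = 3*exp(y) - 8*sin(2*z)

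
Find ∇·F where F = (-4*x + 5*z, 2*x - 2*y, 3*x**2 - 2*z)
-8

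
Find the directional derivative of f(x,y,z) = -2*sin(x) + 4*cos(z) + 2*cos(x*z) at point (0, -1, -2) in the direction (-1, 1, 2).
sqrt(6)*(1 + 4*sin(2))/3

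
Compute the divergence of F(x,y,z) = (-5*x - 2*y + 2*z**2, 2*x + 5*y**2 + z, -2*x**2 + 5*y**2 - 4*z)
10*y - 9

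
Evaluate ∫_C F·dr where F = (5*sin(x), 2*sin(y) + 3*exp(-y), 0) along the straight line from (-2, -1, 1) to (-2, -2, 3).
-3*exp(2) - 2*cos(2) + 2*cos(1) + 3*E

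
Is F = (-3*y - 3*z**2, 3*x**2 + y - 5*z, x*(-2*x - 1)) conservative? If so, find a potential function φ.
No, ∇×F = (5, 4*x - 6*z + 1, 6*x + 3) ≠ 0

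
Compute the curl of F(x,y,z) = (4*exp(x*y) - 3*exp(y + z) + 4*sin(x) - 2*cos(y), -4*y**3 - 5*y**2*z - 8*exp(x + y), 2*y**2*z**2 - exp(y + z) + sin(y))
(5*y**2 + 4*y*z**2 - exp(y + z) + cos(y), -3*exp(y + z), -4*x*exp(x*y) - 8*exp(x + y) + 3*exp(y + z) - 2*sin(y))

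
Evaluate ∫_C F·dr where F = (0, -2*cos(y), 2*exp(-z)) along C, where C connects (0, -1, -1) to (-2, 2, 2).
2*(-1 + (-sin(2) - sin(1) + E)*exp(2))*exp(-2)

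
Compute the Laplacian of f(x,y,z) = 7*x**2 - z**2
12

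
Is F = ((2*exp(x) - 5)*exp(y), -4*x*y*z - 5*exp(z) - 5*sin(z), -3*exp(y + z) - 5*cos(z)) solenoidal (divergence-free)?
No, ∇·F = -4*x*z + 2*exp(x + y) - 3*exp(y + z) + 5*sin(z)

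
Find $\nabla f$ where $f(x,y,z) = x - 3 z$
(1, 0, -3)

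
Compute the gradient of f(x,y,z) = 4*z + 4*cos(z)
(0, 0, 4 - 4*sin(z))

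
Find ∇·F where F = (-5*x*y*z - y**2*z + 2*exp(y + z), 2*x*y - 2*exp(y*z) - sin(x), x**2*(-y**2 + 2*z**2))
4*x**2*z + 2*x - 5*y*z - 2*z*exp(y*z)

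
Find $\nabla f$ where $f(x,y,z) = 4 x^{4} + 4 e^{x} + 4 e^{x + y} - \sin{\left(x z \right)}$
(16*x**3 - z*cos(x*z) + 4*exp(x) + 4*exp(x + y), 4*exp(x + y), -x*cos(x*z))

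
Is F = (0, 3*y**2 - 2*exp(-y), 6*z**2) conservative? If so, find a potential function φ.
Yes, F is conservative. φ = y**3 + 2*z**3 + 2*exp(-y)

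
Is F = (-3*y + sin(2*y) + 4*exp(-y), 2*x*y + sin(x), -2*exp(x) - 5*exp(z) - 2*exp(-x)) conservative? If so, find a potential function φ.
No, ∇×F = (0, 4*sinh(x), 2*y + cos(x) - 2*cos(2*y) + 3 + 4*exp(-y)) ≠ 0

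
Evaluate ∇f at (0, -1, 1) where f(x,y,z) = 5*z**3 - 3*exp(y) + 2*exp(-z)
(0, -3*exp(-1), 15 - 2*exp(-1))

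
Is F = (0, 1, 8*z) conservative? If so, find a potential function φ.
Yes, F is conservative. φ = y + 4*z**2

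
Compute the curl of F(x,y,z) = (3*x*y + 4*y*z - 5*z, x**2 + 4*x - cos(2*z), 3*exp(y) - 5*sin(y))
(3*exp(y) - 2*sin(2*z) - 5*cos(y), 4*y - 5, -x - 4*z + 4)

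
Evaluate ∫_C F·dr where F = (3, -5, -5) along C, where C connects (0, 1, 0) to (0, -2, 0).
15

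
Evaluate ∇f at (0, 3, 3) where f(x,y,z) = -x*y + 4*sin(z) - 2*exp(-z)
(-3, 0, 4*cos(3) + 2*exp(-3))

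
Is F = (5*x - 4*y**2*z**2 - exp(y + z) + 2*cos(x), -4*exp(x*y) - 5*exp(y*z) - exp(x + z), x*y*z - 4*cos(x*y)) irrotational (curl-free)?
No, ∇×F = (x*z + 4*x*sin(x*y) + 5*y*exp(y*z) + exp(x + z), -8*y**2*z - y*z - 4*y*sin(x*y) - exp(y + z), 8*y*z**2 - 4*y*exp(x*y) - exp(x + z) + exp(y + z))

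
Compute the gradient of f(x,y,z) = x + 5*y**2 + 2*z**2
(1, 10*y, 4*z)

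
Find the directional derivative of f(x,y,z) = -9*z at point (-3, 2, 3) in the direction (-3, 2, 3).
-27*sqrt(22)/22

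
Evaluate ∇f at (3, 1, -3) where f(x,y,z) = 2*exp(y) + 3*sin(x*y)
(3*cos(3), 9*cos(3) + 2*E, 0)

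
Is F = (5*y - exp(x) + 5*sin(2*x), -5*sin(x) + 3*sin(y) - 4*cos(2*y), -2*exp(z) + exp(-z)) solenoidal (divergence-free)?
No, ∇·F = -exp(x) - 2*exp(z) + 8*sin(2*y) + 10*cos(2*x) + 3*cos(y) - exp(-z)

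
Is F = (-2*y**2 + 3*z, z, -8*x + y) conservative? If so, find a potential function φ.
No, ∇×F = (0, 11, 4*y) ≠ 0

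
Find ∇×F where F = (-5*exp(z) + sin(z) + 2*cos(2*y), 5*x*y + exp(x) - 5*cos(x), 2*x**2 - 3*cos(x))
(0, -4*x - 5*exp(z) - 3*sin(x) + cos(z), 5*y + exp(x) + 5*sin(x) + 4*sin(2*y))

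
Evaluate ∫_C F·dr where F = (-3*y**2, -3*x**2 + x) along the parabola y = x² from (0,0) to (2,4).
-568/15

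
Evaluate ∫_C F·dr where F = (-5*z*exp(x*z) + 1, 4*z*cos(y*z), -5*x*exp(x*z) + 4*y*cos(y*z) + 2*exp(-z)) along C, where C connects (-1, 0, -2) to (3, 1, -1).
-2*E - 4*sin(1) - 5*exp(-3) + 4 + 7*exp(2)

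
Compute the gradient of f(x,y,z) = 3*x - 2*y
(3, -2, 0)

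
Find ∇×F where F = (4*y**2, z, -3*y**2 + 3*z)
(-6*y - 1, 0, -8*y)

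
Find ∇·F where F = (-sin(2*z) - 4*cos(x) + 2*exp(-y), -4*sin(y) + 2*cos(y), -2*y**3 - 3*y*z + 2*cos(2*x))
-3*y + 4*sin(x) - 2*sin(y) - 4*cos(y)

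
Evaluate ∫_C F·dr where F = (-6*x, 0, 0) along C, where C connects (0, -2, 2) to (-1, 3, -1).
-3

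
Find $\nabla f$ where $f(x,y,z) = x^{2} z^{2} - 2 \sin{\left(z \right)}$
(2*x*z**2, 0, 2*x**2*z - 2*cos(z))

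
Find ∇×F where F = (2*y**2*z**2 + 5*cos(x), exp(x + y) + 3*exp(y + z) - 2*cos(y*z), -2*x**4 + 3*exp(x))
(-2*y*sin(y*z) - 3*exp(y + z), 8*x**3 + 4*y**2*z - 3*exp(x), -4*y*z**2 + exp(x + y))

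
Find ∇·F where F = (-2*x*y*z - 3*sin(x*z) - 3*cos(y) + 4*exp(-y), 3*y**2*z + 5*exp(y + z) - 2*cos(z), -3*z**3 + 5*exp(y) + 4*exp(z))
4*y*z - 9*z**2 - 3*z*cos(x*z) + 4*exp(z) + 5*exp(y + z)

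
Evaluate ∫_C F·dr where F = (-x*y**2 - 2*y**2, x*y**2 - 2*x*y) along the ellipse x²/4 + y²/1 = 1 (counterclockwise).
pi/2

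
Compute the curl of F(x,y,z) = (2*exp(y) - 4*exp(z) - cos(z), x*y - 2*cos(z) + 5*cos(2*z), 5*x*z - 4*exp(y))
(-4*exp(y) - 2*sin(z) + 10*sin(2*z), -5*z - 4*exp(z) + sin(z), y - 2*exp(y))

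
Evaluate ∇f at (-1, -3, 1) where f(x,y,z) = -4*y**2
(0, 24, 0)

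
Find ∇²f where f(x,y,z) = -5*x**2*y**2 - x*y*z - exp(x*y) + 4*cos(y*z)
-x**2*exp(x*y) - 10*x**2 - y**2*exp(x*y) - 4*y**2*cos(y*z) - 10*y**2 - 4*z**2*cos(y*z)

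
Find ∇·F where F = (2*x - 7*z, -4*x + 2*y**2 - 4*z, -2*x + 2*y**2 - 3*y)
4*y + 2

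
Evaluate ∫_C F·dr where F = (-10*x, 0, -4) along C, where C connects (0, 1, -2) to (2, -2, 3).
-40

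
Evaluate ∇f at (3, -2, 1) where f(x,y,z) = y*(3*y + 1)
(0, -11, 0)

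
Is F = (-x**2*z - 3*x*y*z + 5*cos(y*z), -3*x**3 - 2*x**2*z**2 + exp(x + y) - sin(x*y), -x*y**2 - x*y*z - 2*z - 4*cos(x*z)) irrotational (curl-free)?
No, ∇×F = (x*(4*x*z - 2*y - z), -x**2 - 3*x*y + y**2 + y*z - 5*y*sin(y*z) - 4*z*sin(x*z), -9*x**2 - 4*x*z**2 + 3*x*z - y*cos(x*y) + 5*z*sin(y*z) + exp(x + y))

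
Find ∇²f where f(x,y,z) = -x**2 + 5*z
-2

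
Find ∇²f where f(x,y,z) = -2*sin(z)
2*sin(z)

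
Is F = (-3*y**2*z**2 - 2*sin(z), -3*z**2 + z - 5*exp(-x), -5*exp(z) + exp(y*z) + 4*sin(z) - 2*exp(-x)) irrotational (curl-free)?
No, ∇×F = (z*exp(y*z) + 6*z - 1, -6*y**2*z - 2*cos(z) - 2*exp(-x), 6*y*z**2 + 5*exp(-x))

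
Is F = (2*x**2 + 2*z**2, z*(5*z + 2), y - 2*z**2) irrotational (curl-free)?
No, ∇×F = (-10*z - 1, 4*z, 0)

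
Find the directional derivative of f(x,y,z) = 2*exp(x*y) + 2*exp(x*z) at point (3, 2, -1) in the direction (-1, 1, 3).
2*sqrt(11)*(10 + exp(9))*exp(-3)/11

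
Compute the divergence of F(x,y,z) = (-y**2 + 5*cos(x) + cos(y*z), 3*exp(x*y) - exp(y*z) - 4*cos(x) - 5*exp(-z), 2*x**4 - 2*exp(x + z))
3*x*exp(x*y) - z*exp(y*z) - 2*exp(x + z) - 5*sin(x)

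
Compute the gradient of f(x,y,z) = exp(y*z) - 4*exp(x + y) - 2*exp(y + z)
(-4*exp(x + y), z*exp(y*z) - 4*exp(x + y) - 2*exp(y + z), y*exp(y*z) - 2*exp(y + z))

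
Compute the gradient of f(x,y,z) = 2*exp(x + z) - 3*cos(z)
(2*exp(x + z), 0, 2*exp(x + z) + 3*sin(z))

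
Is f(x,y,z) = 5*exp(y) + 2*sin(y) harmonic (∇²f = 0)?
No, ∇²f = 5*exp(y) - 2*sin(y)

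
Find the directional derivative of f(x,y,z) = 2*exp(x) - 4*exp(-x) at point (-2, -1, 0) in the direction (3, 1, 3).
6*sqrt(19)*(1 + 2*exp(4))*exp(-2)/19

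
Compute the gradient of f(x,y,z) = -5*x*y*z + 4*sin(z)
(-5*y*z, -5*x*z, -5*x*y + 4*cos(z))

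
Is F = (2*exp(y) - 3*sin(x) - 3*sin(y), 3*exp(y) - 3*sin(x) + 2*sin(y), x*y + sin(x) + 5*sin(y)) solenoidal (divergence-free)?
No, ∇·F = 3*exp(y) - 3*cos(x) + 2*cos(y)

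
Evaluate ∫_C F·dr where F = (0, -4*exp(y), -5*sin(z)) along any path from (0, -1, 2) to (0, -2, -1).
-4*exp(-2) + 4*exp(-1) - 5*cos(2) + 5*cos(1)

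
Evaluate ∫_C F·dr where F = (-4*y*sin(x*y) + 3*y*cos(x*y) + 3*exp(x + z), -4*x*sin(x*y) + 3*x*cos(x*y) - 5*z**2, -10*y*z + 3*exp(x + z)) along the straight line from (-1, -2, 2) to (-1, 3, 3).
-175 - 3*E + 4*cos(3) - 3*sin(2) - 3*sin(3) - 4*cos(2) + 3*exp(2)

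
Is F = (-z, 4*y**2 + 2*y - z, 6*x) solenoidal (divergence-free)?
No, ∇·F = 8*y + 2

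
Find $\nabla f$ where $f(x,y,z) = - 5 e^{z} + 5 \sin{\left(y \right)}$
(0, 5*cos(y), -5*exp(z))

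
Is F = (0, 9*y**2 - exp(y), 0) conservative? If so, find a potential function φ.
Yes, F is conservative. φ = 3*y**3 - exp(y)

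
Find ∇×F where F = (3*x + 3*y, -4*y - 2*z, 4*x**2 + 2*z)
(2, -8*x, -3)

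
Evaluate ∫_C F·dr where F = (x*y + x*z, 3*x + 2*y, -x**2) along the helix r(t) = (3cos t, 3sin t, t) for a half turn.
45*pi/4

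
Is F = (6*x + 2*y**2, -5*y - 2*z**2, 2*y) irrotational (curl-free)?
No, ∇×F = (4*z + 2, 0, -4*y)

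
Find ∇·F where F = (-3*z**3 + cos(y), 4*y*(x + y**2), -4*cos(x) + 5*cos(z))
4*x + 12*y**2 - 5*sin(z)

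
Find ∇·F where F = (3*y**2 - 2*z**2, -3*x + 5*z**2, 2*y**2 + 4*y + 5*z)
5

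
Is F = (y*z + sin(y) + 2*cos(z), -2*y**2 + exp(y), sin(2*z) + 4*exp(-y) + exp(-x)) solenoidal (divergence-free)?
No, ∇·F = -4*y + exp(y) + 2*cos(2*z)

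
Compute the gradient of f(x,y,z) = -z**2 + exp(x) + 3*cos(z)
(exp(x), 0, -2*z - 3*sin(z))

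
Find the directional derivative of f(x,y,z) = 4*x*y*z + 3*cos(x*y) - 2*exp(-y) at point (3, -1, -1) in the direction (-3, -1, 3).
2*sqrt(19)*(-18 - E)/19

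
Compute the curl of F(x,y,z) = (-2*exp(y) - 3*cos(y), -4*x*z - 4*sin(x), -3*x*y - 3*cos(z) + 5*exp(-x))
(x, 3*y + 5*exp(-x), -4*z + 2*exp(y) - 3*sin(y) - 4*cos(x))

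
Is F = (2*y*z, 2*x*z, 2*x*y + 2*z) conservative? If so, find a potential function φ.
Yes, F is conservative. φ = z*(2*x*y + z)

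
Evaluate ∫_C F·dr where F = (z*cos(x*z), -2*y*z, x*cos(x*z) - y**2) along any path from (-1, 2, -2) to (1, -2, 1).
-12 - sin(2) + sin(1)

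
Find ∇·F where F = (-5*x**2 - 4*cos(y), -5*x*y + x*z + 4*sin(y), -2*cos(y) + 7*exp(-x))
-15*x + 4*cos(y)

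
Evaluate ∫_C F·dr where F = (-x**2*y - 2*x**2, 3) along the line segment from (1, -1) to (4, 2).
-219/4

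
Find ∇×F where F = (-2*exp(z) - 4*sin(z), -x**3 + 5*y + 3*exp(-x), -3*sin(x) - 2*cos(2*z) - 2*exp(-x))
(0, -2*exp(z) + 3*cos(x) - 4*cos(z) - 2*exp(-x), -3*x**2 - 3*exp(-x))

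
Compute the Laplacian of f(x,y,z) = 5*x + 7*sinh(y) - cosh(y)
7*sinh(y) - cosh(y)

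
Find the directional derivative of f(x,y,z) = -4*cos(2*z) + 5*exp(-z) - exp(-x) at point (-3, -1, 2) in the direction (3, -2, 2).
sqrt(17)*(16*exp(2)*sin(4) - 10 + 3*exp(5))*exp(-2)/17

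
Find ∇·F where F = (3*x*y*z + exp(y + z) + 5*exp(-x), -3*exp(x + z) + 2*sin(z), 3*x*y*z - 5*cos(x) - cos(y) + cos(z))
3*x*y + 3*y*z - sin(z) - 5*exp(-x)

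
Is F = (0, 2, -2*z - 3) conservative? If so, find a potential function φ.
Yes, F is conservative. φ = 2*y - z**2 - 3*z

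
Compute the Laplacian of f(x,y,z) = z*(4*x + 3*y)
0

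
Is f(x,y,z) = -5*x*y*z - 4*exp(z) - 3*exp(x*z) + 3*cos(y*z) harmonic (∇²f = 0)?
No, ∇²f = -3*x**2*exp(x*z) - 3*y**2*cos(y*z) - 3*z**2*exp(x*z) - 3*z**2*cos(y*z) - 4*exp(z)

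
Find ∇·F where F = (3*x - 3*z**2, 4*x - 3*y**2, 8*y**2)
3 - 6*y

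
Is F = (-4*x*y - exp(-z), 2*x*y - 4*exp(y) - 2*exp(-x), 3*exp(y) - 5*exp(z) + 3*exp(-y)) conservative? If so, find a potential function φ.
No, ∇×F = (6*sinh(y), exp(-z), 4*x + 2*y + 2*exp(-x)) ≠ 0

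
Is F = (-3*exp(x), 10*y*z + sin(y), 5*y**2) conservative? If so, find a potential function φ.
Yes, F is conservative. φ = 5*y**2*z - 3*exp(x) - cos(y)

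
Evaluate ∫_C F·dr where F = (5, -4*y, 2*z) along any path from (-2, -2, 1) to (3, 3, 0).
14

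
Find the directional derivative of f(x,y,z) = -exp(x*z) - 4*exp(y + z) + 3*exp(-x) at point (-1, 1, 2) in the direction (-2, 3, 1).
sqrt(14)*(-16*exp(5) + 5 + 6*exp(3))*exp(-2)/14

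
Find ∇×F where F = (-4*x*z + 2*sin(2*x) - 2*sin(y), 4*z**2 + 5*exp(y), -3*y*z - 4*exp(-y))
(-11*z + 4*exp(-y), -4*x, 2*cos(y))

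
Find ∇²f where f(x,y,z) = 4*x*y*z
0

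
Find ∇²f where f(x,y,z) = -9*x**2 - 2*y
-18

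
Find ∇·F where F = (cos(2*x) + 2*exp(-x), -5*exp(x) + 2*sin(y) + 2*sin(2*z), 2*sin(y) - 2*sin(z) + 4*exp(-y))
2*((-sin(2*x) + cos(y) - cos(z))*exp(x) - 1)*exp(-x)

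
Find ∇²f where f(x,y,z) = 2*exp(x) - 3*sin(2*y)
2*exp(x) + 12*sin(2*y)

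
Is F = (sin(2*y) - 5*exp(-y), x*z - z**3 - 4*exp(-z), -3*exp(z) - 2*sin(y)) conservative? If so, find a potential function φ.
No, ∇×F = (-x + 3*z**2 - 2*cos(y) - 4*exp(-z), 0, z - 2*cos(2*y) - 5*exp(-y)) ≠ 0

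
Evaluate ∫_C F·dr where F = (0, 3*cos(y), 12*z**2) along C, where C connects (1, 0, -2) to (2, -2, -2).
-3*sin(2)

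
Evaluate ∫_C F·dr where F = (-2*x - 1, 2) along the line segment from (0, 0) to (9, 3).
-84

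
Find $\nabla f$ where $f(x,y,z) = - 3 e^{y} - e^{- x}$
(exp(-x), -3*exp(y), 0)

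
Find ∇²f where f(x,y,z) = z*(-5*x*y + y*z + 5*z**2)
2*y + 30*z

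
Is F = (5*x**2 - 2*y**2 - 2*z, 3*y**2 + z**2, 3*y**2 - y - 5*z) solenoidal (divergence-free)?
No, ∇·F = 10*x + 6*y - 5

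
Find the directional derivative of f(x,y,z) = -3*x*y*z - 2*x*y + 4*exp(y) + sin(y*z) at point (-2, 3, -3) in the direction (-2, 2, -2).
sqrt(3)*(-53 - 6*cos(9) + 4*exp(3))/3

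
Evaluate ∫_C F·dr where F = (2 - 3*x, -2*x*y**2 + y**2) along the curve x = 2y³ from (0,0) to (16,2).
-392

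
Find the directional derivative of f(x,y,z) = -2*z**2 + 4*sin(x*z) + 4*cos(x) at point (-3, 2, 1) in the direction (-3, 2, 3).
-6*sqrt(22)*(4*cos(3) + sin(3) + 1)/11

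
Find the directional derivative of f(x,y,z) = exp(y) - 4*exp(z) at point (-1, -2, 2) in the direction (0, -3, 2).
sqrt(13)*(-8*exp(4) - 3)*exp(-2)/13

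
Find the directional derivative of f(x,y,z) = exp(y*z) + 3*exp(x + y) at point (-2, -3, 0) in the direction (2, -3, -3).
3*sqrt(22)*(-1 + 3*exp(5))*exp(-5)/22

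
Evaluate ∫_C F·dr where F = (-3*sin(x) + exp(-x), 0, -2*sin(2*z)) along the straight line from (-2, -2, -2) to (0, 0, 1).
-cos(4) - 2*cos(2) + 2 + exp(2)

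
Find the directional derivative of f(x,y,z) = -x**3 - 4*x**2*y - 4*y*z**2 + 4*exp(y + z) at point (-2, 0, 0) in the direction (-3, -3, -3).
20*sqrt(3)/3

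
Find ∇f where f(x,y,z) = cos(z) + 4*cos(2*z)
(0, 0, -(16*cos(z) + 1)*sin(z))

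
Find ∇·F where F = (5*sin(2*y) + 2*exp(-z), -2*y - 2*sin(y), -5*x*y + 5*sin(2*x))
-2*cos(y) - 2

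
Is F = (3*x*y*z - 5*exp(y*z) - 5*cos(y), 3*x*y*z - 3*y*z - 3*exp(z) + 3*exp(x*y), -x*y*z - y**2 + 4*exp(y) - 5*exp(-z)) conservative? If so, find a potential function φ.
No, ∇×F = (-3*x*y - x*z + y + 4*exp(y) + 3*exp(z), y*(3*x + z - 5*exp(y*z)), -3*x*z + 3*y*z + 3*y*exp(x*y) + 5*z*exp(y*z) - 5*sin(y)) ≠ 0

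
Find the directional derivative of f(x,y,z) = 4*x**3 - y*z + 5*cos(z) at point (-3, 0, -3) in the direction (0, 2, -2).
sqrt(2)*(3 - 5*sin(3))/2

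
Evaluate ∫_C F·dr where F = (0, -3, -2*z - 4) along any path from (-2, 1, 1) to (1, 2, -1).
5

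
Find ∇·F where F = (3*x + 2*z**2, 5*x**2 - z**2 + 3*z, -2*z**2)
3 - 4*z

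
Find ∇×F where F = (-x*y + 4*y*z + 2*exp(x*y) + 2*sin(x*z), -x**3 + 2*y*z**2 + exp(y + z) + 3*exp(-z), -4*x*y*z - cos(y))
(-4*x*z - 4*y*z - exp(y + z) + sin(y) + 3*exp(-z), 2*x*cos(x*z) + 4*y*z + 4*y, -3*x**2 - 2*x*exp(x*y) + x - 4*z)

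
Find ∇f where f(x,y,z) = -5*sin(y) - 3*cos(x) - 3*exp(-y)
(3*sin(x), -5*cos(y) + 3*exp(-y), 0)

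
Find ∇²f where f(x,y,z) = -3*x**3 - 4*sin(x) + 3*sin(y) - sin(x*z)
x**2*sin(x*z) - 18*x + z**2*sin(x*z) + 4*sin(x) - 3*sin(y)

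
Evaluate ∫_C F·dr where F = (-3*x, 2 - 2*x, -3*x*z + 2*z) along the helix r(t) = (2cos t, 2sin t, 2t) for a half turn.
-4*pi + 4*pi**2 + 48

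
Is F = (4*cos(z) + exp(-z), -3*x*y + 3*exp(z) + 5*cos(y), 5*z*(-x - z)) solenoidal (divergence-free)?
No, ∇·F = -8*x - 10*z - 5*sin(y)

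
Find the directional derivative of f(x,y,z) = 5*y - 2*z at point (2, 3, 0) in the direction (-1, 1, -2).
3*sqrt(6)/2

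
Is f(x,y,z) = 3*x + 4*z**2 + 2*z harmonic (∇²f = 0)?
No, ∇²f = 8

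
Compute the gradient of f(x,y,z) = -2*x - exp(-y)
(-2, exp(-y), 0)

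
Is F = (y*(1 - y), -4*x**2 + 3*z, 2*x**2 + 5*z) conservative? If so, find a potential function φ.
No, ∇×F = (-3, -4*x, -8*x + 2*y - 1) ≠ 0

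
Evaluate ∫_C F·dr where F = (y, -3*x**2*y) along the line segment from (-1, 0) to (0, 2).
0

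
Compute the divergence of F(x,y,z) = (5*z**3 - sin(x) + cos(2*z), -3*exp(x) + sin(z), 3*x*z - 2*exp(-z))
3*x - cos(x) + 2*exp(-z)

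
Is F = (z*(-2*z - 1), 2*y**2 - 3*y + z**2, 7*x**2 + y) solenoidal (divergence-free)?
No, ∇·F = 4*y - 3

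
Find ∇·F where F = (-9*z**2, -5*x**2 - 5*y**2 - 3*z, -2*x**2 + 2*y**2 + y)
-10*y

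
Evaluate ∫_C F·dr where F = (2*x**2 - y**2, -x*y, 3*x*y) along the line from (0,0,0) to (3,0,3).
18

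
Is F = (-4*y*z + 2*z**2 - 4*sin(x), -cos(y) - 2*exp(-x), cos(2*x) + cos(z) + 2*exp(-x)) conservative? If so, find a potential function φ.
No, ∇×F = (0, -4*y + 4*z + 2*sin(2*x) + 2*exp(-x), 4*z + 2*exp(-x)) ≠ 0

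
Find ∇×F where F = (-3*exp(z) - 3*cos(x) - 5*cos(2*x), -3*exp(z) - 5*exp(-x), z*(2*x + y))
(z + 3*exp(z), -2*z - 3*exp(z), 5*exp(-x))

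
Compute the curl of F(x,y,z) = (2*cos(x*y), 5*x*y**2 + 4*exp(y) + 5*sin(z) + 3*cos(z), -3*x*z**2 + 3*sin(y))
(3*sin(z) + 3*cos(y) - 5*cos(z), 3*z**2, 2*x*sin(x*y) + 5*y**2)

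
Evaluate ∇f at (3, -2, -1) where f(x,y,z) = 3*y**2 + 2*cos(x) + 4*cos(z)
(-2*sin(3), -12, 4*sin(1))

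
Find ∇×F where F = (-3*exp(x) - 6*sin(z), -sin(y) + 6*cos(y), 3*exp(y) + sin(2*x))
(3*exp(y), -2*cos(2*x) - 6*cos(z), 0)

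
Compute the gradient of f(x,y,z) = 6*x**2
(12*x, 0, 0)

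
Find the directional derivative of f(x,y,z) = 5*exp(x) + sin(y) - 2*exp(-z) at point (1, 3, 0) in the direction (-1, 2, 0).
sqrt(5)*(-E + 2*cos(3)/5)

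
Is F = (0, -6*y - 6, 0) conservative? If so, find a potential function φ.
Yes, F is conservative. φ = 3*y*(-y - 2)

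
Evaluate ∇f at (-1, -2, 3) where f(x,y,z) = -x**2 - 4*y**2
(2, 16, 0)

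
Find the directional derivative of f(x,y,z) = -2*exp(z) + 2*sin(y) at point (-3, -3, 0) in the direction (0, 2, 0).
2*cos(3)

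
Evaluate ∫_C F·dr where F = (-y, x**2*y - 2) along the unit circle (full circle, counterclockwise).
pi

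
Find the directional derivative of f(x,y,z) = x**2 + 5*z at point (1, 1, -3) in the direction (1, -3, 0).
sqrt(10)/5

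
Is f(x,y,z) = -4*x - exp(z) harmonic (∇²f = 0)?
No, ∇²f = -exp(z)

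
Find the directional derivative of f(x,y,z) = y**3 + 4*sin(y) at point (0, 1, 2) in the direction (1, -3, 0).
-3*sqrt(10)*(4*cos(1) + 3)/10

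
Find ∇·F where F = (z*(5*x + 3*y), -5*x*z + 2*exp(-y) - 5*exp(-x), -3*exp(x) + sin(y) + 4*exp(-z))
5*z - 4*exp(-z) - 2*exp(-y)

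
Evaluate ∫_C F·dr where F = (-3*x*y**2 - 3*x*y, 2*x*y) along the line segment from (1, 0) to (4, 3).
-405/4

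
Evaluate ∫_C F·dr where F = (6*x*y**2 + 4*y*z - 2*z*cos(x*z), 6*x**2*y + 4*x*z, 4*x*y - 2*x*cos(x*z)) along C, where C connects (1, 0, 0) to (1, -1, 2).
-5 - 2*sin(2)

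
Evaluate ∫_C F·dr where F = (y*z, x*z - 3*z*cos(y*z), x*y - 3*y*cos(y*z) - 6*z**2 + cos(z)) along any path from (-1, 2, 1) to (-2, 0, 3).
-50 - sin(1) + sin(3) + 3*sin(2)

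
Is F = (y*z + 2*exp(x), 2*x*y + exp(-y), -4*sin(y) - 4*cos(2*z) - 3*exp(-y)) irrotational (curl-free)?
No, ∇×F = (-4*cos(y) + 3*exp(-y), y, 2*y - z)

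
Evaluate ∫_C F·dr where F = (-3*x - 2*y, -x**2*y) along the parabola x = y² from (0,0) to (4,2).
-136/3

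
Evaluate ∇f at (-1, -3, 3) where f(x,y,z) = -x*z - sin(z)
(-3, 0, 1 - cos(3))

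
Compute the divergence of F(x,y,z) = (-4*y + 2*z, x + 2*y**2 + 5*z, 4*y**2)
4*y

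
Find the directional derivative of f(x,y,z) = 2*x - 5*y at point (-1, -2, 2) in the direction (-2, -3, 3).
sqrt(22)/2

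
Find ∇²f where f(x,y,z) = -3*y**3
-18*y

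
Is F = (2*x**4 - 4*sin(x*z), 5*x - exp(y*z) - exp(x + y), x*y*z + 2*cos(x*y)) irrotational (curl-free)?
No, ∇×F = (x*z - 2*x*sin(x*y) + y*exp(y*z), -4*x*cos(x*z) - y*z + 2*y*sin(x*y), 5 - exp(x + y))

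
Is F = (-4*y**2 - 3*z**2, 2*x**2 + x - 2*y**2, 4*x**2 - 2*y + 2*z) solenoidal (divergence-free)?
No, ∇·F = 2 - 4*y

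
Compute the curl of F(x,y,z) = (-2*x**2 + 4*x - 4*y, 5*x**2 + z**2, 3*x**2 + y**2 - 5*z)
(2*y - 2*z, -6*x, 10*x + 4)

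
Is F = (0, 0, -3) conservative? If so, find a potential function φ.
Yes, F is conservative. φ = -3*z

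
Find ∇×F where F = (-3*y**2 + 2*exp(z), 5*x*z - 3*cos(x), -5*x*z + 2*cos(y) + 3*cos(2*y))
(-5*x - 2*sin(y) - 6*sin(2*y), 5*z + 2*exp(z), 6*y + 5*z + 3*sin(x))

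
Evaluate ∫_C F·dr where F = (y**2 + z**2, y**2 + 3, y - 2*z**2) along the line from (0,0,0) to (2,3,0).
24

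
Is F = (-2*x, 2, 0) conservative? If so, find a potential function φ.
Yes, F is conservative. φ = -x**2 + 2*y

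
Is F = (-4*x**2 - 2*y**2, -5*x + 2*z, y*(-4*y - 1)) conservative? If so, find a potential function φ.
No, ∇×F = (-8*y - 3, 0, 4*y - 5) ≠ 0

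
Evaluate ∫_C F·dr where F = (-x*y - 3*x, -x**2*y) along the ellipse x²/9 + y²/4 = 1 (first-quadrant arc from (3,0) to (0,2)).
21/2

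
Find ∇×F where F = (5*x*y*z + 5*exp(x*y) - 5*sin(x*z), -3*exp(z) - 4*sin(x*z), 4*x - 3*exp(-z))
(4*x*cos(x*z) + 3*exp(z), 5*x*y - 5*x*cos(x*z) - 4, -5*x*z - 5*x*exp(x*y) - 4*z*cos(x*z))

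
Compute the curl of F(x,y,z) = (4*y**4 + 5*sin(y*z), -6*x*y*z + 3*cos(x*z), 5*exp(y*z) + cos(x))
(6*x*y + 3*x*sin(x*z) + 5*z*exp(y*z), 5*y*cos(y*z) + sin(x), -16*y**3 - 6*y*z - 3*z*sin(x*z) - 5*z*cos(y*z))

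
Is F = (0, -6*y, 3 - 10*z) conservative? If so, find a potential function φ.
Yes, F is conservative. φ = -3*y**2 - 5*z**2 + 3*z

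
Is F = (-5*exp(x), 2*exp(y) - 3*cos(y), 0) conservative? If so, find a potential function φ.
Yes, F is conservative. φ = -5*exp(x) + 2*exp(y) - 3*sin(y)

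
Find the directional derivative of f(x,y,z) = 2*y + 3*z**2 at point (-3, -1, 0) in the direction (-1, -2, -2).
-4/3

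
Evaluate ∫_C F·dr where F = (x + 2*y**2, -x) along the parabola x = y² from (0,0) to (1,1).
7/6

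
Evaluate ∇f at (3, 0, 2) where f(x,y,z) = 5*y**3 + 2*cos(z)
(0, 0, -2*sin(2))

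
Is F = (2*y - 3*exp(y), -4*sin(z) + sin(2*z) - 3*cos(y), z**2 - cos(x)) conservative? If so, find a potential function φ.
No, ∇×F = (4*cos(z) - 2*cos(2*z), -sin(x), 3*exp(y) - 2) ≠ 0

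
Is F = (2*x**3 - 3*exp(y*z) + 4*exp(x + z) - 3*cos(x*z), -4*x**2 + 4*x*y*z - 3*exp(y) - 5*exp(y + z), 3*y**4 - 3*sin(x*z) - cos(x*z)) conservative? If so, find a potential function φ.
No, ∇×F = (-4*x*y + 12*y**3 + 5*exp(y + z), 3*x*sin(x*z) - 3*y*exp(y*z) - z*sin(x*z) + 3*z*cos(x*z) + 4*exp(x + z), -8*x + 4*y*z + 3*z*exp(y*z)) ≠ 0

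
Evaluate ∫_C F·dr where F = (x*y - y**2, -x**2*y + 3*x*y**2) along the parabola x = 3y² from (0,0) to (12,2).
264/5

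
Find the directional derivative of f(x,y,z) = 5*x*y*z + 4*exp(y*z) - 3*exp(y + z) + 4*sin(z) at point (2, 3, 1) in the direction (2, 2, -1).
-exp(4) - 4*exp(3)/3 - 4*cos(1)/3 + 20/3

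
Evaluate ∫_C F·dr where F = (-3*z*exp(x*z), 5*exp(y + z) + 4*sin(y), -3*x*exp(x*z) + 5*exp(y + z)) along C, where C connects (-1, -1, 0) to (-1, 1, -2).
3 - 3*exp(2)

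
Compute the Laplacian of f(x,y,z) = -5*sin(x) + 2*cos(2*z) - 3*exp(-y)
5*sin(x) - 8*cos(2*z) - 3*exp(-y)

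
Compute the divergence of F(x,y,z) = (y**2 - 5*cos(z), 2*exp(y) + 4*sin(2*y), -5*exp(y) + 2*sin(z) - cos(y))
2*exp(y) + 8*cos(2*y) + 2*cos(z)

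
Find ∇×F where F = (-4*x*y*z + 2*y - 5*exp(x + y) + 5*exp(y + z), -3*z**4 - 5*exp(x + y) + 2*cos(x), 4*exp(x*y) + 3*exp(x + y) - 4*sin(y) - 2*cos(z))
(4*x*exp(x*y) + 12*z**3 + 3*exp(x + y) - 4*cos(y), -4*x*y - 4*y*exp(x*y) - 3*exp(x + y) + 5*exp(y + z), 4*x*z - 5*exp(y + z) - 2*sin(x) - 2)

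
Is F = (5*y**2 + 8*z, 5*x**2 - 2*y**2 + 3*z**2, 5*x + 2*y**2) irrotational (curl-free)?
No, ∇×F = (4*y - 6*z, 3, 10*x - 10*y)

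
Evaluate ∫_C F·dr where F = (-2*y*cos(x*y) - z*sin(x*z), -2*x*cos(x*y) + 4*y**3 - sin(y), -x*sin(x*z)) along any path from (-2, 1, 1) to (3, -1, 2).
-2*sin(2) + 2*sin(3) - cos(2) + cos(6)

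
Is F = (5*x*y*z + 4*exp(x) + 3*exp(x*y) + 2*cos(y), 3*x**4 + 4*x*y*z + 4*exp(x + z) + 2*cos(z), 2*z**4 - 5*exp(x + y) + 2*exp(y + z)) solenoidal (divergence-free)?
No, ∇·F = 4*x*z + 5*y*z + 3*y*exp(x*y) + 8*z**3 + 4*exp(x) + 2*exp(y + z)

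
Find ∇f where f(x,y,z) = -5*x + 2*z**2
(-5, 0, 4*z)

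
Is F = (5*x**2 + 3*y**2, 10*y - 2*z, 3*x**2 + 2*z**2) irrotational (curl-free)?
No, ∇×F = (2, -6*x, -6*y)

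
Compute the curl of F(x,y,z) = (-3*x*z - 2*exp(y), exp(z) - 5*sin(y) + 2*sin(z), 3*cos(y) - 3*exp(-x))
(-exp(z) - 3*sin(y) - 2*cos(z), -3*x - 3*exp(-x), 2*exp(y))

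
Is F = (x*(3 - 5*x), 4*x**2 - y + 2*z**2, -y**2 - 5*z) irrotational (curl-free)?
No, ∇×F = (-2*y - 4*z, 0, 8*x)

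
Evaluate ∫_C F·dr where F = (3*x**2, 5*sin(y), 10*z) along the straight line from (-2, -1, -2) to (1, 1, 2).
9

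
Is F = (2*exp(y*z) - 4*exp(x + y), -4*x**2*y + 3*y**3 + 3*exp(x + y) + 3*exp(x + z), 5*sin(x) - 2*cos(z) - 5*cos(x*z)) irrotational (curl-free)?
No, ∇×F = (-3*exp(x + z), 2*y*exp(y*z) - 5*z*sin(x*z) - 5*cos(x), -8*x*y - 2*z*exp(y*z) + 7*exp(x + y) + 3*exp(x + z))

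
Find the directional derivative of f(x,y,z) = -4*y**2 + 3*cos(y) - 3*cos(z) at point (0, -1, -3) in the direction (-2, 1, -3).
sqrt(14)*(9*sin(3) + 3*sin(1) + 8)/14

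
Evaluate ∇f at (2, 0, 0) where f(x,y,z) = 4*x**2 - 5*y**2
(16, 0, 0)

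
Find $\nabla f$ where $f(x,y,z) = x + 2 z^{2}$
(1, 0, 4*z)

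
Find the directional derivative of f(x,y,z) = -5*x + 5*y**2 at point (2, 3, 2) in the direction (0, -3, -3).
-15*sqrt(2)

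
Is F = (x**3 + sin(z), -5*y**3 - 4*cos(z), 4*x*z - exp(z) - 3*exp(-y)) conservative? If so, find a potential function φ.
No, ∇×F = (-4*sin(z) + 3*exp(-y), -4*z + cos(z), 0) ≠ 0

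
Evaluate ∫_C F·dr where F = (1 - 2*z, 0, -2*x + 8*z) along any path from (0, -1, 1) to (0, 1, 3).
32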